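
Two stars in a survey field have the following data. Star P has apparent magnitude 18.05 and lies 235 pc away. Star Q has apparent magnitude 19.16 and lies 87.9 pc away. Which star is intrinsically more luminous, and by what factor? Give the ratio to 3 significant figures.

Star P is more luminous, by a factor of 19.9.

Star P: M = m − 5 log₁₀ d + 5 = 18.05 − 5·2.3711 + 5 = 11.195
Star Q: M = m − 5 log₁₀ d + 5 = 19.16 − 5·1.9440 + 5 = 14.440
ΔM = M_P − M_Q = 11.195 − (14.440) = -3.245; smaller M is more luminous → Star P.
L ratio = 10^(0.4 |ΔM|) = 10^1.298 = 19.87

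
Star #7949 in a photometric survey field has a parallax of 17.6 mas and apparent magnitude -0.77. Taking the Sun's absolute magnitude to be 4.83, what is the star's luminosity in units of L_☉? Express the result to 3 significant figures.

L/L_☉ ≈ 5610

d = 1/p = 1000/17.6 mas = 56.82 pc
M = m − 5 log₁₀ d + 5 = -0.77 − 5·1.7545 + 5 = -4.542
M − M_☉ = -4.542 − 4.83 = -9.372
L/L_☉ = 10^(−0.4 × -9.372) = 5610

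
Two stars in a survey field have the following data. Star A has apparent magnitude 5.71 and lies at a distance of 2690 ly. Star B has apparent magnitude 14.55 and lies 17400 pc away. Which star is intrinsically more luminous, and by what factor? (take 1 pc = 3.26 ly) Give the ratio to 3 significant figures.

Star A: d = 2690 ly / 3.26 = 825.2 pc
Star A: M = m − 5 log₁₀ d + 5 = 5.71 − 5·2.9165 + 5 = -3.873
Star B: M = m − 5 log₁₀ d + 5 = 14.55 − 5·4.2405 + 5 = -1.653
ΔM = M_A − M_B = -3.873 − (-1.653) = -2.220; smaller M is more luminous → Star A.
L ratio = 10^(0.4 |ΔM|) = 10^0.888 = 7.726

Star A is more luminous, by a factor of 7.73.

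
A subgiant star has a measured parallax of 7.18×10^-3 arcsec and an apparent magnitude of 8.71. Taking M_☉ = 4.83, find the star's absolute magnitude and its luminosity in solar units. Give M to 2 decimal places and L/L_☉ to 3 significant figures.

M ≈ 2.99; L/L_☉ ≈ 5.44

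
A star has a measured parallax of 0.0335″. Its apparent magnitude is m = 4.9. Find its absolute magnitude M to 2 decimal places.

d = 1/p = 1/0.0335″ = 29.85 pc
5 log₁₀(d/10 pc) = 5 log₁₀(29.85) − 5 = 2.375
M = m − 5 log₁₀(d/10) = 4.9 − 2.375 = 2.525

M ≈ 2.53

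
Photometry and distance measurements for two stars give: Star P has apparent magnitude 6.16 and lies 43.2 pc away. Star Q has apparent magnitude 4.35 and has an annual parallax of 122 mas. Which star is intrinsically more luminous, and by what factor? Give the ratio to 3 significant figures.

Star P is more luminous, by a factor of 5.24.

Star P: M = m − 5 log₁₀ d + 5 = 6.16 − 5·1.6355 + 5 = 2.983
Star Q: p = 122 mas = 0.122″ → d = 1/p = 8.197 pc
Star Q: M = m − 5 log₁₀ d + 5 = 4.35 − 5·0.9136 + 5 = 4.782
ΔM = M_P − M_Q = 2.983 − (4.782) = -1.799; smaller M is more luminous → Star P.
L ratio = 10^(0.4 |ΔM|) = 10^0.720 = 5.244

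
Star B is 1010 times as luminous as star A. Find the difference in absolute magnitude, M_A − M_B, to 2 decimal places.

M_A − M_B ≈ 7.51

Pogson: ΔM = −2.5 log₁₀(ratio) = −2.5 log₁₀(1010) = −2.5 × 3.0043 = -7.511
Star B is brighter so has the smaller magnitude: M_A − M_B is positive.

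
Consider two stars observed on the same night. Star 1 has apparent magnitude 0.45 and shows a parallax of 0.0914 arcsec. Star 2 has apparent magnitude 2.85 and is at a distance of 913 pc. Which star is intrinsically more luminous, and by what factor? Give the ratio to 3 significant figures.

Star 2 is more luminous, by a factor of 764.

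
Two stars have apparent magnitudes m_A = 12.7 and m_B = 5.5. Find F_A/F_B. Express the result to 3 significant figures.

F_A/F_B ≈ 1.32×10^-3

Magnitude difference = 7.2
Flux ratio = 10^(−0.4 Δm) = 10^(−0.4 × 7.2) = 10^-2.880 = 1.318×10^-3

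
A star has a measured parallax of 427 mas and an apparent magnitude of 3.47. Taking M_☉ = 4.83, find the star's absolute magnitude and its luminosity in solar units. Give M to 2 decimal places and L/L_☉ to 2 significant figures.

d = 1/p = 1000/427 mas = 2.342 pc
M = m − 5 log₁₀ d + 5 = 3.47 − 5·0.3696 + 5 = 6.622
M − M_☉ = 6.622 − 4.83 = 1.792
L/L_☉ = 10^(−0.4 × 1.792) = 0.1919

M ≈ 6.62; L/L_☉ ≈ 0.19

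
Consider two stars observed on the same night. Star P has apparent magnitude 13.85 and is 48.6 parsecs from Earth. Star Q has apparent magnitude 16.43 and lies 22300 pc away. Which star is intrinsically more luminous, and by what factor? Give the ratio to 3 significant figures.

Star Q is more luminous, by a factor of 19600.

Star P: M = m − 5 log₁₀ d + 5 = 13.85 − 5·1.6866 + 5 = 10.417
Star Q: M = m − 5 log₁₀ d + 5 = 16.43 − 5·4.3483 + 5 = -0.312
ΔM = M_P − M_Q = 10.417 − (-0.312) = 10.728; smaller M is more luminous → Star Q.
L ratio = 10^(0.4 |ΔM|) = 10^4.291 = 19560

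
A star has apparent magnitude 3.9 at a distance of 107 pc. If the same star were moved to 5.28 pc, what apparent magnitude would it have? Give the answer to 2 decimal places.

Flux ∝ 1/d², so Δm = 5 log₁₀(d₂/d₁) = 5 log₁₀(5.28/107) = -6.534
m₂ = m₁ + Δm = 3.9 + (-6.534) = -2.634

m ≈ -2.63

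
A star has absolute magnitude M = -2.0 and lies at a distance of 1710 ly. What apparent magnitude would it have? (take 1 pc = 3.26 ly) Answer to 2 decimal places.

m ≈ 6.60

d = 1710 ly / 3.26 = 524.5 pc
m = M + 5 log₁₀ d − 5 = -2.0 + 5·2.7198 − 5 = 6.599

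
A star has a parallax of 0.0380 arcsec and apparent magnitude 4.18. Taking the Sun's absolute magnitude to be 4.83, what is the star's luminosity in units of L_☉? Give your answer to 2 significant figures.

L/L_☉ ≈ 13

d = 1/p = 1/0.0380″ = 26.32 pc
M = m − 5 log₁₀ d + 5 = 4.18 − 5·1.4202 + 5 = 2.079
M − M_☉ = 2.079 − 4.83 = -2.751
L/L_☉ = 10^(−0.4 × -2.751) = 12.60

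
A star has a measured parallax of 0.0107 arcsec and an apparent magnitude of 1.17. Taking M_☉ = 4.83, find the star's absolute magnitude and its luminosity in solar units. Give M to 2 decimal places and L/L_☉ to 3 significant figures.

M ≈ -3.68; L/L_☉ ≈ 2540

d = 1/p = 1/0.0107″ = 93.46 pc
M = m − 5 log₁₀ d + 5 = 1.17 − 5·1.9706 + 5 = -3.683
M − M_☉ = -3.683 − 4.83 = -8.513
L/L_☉ = 10^(−0.4 × -8.513) = 2542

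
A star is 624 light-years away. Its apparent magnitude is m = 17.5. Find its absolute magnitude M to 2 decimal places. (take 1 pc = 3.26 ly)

M ≈ 11.09

d = 624 ly / 3.26 = 191.4 pc
5 log₁₀(d/10 pc) = 5 log₁₀(191.4) − 5 = 6.410
M = m − 5 log₁₀(d/10) = 17.5 − 6.410 = 11.090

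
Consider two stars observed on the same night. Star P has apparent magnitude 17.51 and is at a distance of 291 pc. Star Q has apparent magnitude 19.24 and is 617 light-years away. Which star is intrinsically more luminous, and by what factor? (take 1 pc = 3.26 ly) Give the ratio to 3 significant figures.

Star P: M = m − 5 log₁₀ d + 5 = 17.51 − 5·2.4639 + 5 = 10.191
Star Q: d = 617 ly / 3.26 = 189.3 pc
Star Q: M = m − 5 log₁₀ d + 5 = 19.24 − 5·2.2771 + 5 = 12.855
ΔM = M_P − M_Q = 10.191 − (12.855) = -2.664; smaller M is more luminous → Star P.
L ratio = 10^(0.4 |ΔM|) = 10^1.066 = 11.63

Star P is more luminous, by a factor of 11.6.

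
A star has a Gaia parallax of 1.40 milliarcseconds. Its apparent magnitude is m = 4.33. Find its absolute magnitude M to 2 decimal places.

M ≈ -4.94

p = 1.40 mas = 1.40×10^-3″ → d = 1/p = 714.3 pc
5 log₁₀(d/10 pc) = 5 log₁₀(714.3) − 5 = 9.269
M = m − 5 log₁₀(d/10) = 4.33 − 9.269 = -4.939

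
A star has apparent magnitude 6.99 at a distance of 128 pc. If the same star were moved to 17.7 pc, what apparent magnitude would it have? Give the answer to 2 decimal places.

Flux ∝ 1/d², so Δm = 5 log₁₀(d₂/d₁) = 5 log₁₀(17.7/128) = -4.296
m₂ = m₁ + Δm = 6.99 + (-4.296) = 2.694

m ≈ 2.69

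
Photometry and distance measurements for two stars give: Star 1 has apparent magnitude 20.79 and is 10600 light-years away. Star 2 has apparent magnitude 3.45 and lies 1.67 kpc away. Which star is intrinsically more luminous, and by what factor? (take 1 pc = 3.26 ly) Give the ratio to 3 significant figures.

Star 1: d = 10600 ly / 3.26 = 3252 pc
Star 1: M = m − 5 log₁₀ d + 5 = 20.79 − 5·3.5121 + 5 = 8.230
Star 2: d = 1.67 kpc = 1670 pc
Star 2: M = m − 5 log₁₀ d + 5 = 3.45 − 5·3.2227 + 5 = -7.664
ΔM = M_1 − M_2 = 8.230 − (-7.664) = 15.893; smaller M is more luminous → Star 2.
L ratio = 10^(0.4 |ΔM|) = 10^6.357 = 2.276×10^6

Star 2 is more luminous, by a factor of 2.28×10^6.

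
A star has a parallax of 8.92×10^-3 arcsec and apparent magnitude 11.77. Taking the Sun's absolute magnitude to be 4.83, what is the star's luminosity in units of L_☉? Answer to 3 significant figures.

d = 1/p = 1/8.92×10^-3″ = 112.1 pc
M = m − 5 log₁₀ d + 5 = 11.77 − 5·2.0496 + 5 = 6.522
M − M_☉ = 6.522 − 4.83 = 1.692
L/L_☉ = 10^(−0.4 × 1.692) = 0.2105

L/L_☉ ≈ 0.211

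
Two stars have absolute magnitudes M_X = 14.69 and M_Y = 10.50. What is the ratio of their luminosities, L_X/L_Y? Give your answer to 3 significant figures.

ΔM = M_X − M_Y = 4.19
L_X/L_Y = 10^(−0.4 ΔM) = 10^-1.676 = 0.02109

L_X/L_Y ≈ 0.0211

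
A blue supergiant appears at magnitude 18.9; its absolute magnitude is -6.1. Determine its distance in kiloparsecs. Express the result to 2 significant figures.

d ≈ 1000 kpc

μ = m − M = 25.000
m − M = 5 log₁₀ d − 5
log₁₀ d = (m − M)/5 + 1 = 6.0000
d = 10^6.0000 = 1.000×10^6 pc
= 1000 kpc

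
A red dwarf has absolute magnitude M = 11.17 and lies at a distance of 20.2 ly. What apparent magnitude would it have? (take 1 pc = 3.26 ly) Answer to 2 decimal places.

m ≈ 10.13

d = 20.2 ly / 3.26 = 6.196 pc
m = M + 5 log₁₀ d − 5 = 11.17 + 5·0.7921 − 5 = 10.131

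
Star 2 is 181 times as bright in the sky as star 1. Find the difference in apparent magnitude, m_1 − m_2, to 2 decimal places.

Pogson: Δm = −2.5 log₁₀(ratio) = −2.5 log₁₀(181) = −2.5 × 2.2577 = -5.644
Star 2 is brighter so has the smaller magnitude: m_1 − m_2 is positive.

m_1 − m_2 ≈ 5.64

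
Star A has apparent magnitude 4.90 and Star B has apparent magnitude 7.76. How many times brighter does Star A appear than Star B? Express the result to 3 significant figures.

13.9

Δm = 4.90 − (7.76) = -2.86
Flux ratio = 10^(−0.4 Δm) = 10^(−0.4 × -2.86) = 10^1.144 = 13.93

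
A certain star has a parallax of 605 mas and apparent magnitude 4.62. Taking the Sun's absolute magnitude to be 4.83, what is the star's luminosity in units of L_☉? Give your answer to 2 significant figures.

L/L_☉ ≈ 0.033

d = 1/p = 1000/605 mas = 1.653 pc
M = m − 5 log₁₀ d + 5 = 4.62 − 5·0.2182 + 5 = 8.529
M − M_☉ = 8.529 − 4.83 = 3.699
L/L_☉ = 10^(−0.4 × 3.699) = 0.03315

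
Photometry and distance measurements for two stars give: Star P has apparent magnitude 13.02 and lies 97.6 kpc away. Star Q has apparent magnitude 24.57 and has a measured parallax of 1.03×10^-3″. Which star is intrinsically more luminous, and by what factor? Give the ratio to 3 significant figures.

Star P is more luminous, by a factor of 4.21×10^8.

Star P: d = 97.6 kpc = 97600 pc
Star P: M = m − 5 log₁₀ d + 5 = 13.02 − 5·4.9894 + 5 = -6.927
Star Q: d = 1/p = 1/1.03×10^-3″ = 970.9 pc
Star Q: M = m − 5 log₁₀ d + 5 = 24.57 − 5·2.9872 + 5 = 14.634
ΔM = M_P − M_Q = -6.927 − (14.634) = -21.561; smaller M is more luminous → Star P.
L ratio = 10^(0.4 |ΔM|) = 10^8.625 = 4.213×10^8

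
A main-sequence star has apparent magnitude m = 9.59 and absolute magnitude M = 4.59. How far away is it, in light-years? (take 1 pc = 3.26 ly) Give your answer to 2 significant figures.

d ≈ 330 ly

Distance modulus: m − M = 9.59 − (4.59) = 5.000
m − M = 5 log₁₀ d − 5
log₁₀ d = (m − M)/5 + 1 = 2.0000
d = 10^2.0000 = 100.0 pc
= 326.0 ly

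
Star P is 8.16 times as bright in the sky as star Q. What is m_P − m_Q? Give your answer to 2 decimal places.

Pogson: Δm = −2.5 log₁₀(ratio) = −2.5 log₁₀(8.16) = −2.5 × 0.9117 = -2.279
Star P is brighter, so it has the smaller magnitude: the difference is negative.

m_P − m_Q ≈ -2.28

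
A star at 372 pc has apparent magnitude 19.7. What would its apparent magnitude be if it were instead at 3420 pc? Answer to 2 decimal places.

Flux ∝ 1/d², so Δm = 5 log₁₀(d₂/d₁) = 5 log₁₀(3420/372) = 4.817
m₂ = m₁ + Δm = 19.7 + (4.817) = 24.517

m ≈ 24.52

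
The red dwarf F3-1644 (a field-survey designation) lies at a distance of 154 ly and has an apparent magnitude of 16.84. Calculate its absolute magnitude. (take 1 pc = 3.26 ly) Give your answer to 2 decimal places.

d = 154 ly / 3.26 = 47.24 pc
5 log₁₀(d/10 pc) = 5 log₁₀(47.24) − 5 = 3.372
M = m − 5 log₁₀(d/10) = 16.84 − 3.372 = 13.468

M ≈ 13.47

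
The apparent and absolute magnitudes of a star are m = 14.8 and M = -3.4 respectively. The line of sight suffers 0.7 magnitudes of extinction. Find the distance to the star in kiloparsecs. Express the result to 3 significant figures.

d ≈ 31.6 kpc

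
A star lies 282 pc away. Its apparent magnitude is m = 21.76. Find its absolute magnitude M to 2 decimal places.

M ≈ 14.51

5 log₁₀(d/10 pc) = 5 log₁₀(282.0) − 5 = 7.251
M = m − 5 log₁₀(d/10) = 21.76 − 7.251 = 14.509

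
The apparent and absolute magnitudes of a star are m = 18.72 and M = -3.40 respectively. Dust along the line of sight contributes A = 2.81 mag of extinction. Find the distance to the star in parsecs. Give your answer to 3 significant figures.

d ≈ 72800 pc

m − M = 5 log₁₀(d/10 pc) + A  ⇒  18.72 − (-3.40) − 2.81 = 5 log₁₀(d/10)
19.310 = 5 log₁₀(d/10)
log₁₀ d = (m − M − A)/5 + 1 = 4.8620
d = 10^4.8620 = 72780 pc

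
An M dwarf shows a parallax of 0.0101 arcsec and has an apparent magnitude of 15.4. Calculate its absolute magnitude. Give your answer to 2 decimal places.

d = 1/p = 1/0.0101″ = 99.01 pc
5 log₁₀(d/10 pc) = 5 log₁₀(99.01) − 5 = 4.978
M = m − 5 log₁₀(d/10) = 15.4 − 4.978 = 10.422

M ≈ 10.42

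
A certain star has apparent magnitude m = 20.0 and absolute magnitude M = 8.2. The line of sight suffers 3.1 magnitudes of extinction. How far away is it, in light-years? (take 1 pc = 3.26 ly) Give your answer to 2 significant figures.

d ≈ 1800 ly

m − M = 5 log₁₀(d/10 pc) + A  ⇒  20.0 − (8.2) − 3.1 = 5 log₁₀(d/10)
8.700 = 5 log₁₀(d/10)
log₁₀ d = (m − M − A)/5 + 1 = 2.7400
d = 10^2.7400 = 549.5 pc
= 1792 ly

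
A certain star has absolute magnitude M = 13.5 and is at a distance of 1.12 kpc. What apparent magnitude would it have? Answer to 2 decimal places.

m ≈ 23.75

d = 1.12 kpc = 1120 pc
m = M + 5 log₁₀ d − 5 = 13.5 + 5·3.0492 − 5 = 23.746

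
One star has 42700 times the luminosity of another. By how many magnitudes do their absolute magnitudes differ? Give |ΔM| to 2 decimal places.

|ΔM| ≈ 11.58

Pogson: ΔM = −2.5 log₁₀(ratio) = −2.5 log₁₀(42700) = −2.5 × 4.6304 = -11.576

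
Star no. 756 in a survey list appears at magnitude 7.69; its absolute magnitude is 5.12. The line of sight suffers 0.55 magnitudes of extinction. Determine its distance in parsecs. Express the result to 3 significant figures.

d ≈ 25.4 pc

m − M = 5 log₁₀(d/10 pc) + A  ⇒  7.69 − (5.12) − 0.55 = 5 log₁₀(d/10)
2.020 = 5 log₁₀(d/10)
log₁₀ d = (m − M − A)/5 + 1 = 1.4040
d = 10^1.4040 = 25.35 pc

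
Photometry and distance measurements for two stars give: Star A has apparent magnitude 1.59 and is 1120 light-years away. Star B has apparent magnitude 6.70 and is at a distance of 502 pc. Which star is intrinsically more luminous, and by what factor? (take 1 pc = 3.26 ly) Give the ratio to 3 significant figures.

Star A: d = 1120 ly / 3.26 = 343.6 pc
Star A: M = m − 5 log₁₀ d + 5 = 1.59 − 5·2.5360 + 5 = -6.090
Star B: M = m − 5 log₁₀ d + 5 = 6.70 − 5·2.7007 + 5 = -1.804
ΔM = M_A − M_B = -6.090 − (-1.804) = -4.286; smaller M is more luminous → Star A.
L ratio = 10^(0.4 |ΔM|) = 10^1.715 = 51.83

Star A is more luminous, by a factor of 51.8.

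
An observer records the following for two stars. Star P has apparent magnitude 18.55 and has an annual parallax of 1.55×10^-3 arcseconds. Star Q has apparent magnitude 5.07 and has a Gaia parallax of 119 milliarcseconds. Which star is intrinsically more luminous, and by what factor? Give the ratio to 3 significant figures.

Star P: d = 1/p = 1/1.55×10^-3″ = 645.2 pc
Star P: M = m − 5 log₁₀ d + 5 = 18.55 − 5·2.8097 + 5 = 9.502
Star Q: p = 119 mas = 0.119″ → d = 1/p = 8.403 pc
Star Q: M = m − 5 log₁₀ d + 5 = 5.07 − 5·0.9245 + 5 = 5.448
ΔM = M_P − M_Q = 9.502 − (5.448) = 4.054; smaller M is more luminous → Star Q.
L ratio = 10^(0.4 |ΔM|) = 10^1.622 = 41.84

Star Q is more luminous, by a factor of 41.8.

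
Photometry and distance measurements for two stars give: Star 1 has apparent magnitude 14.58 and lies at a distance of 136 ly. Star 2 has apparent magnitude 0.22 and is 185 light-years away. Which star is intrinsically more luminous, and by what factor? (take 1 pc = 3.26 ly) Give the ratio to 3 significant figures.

Star 2 is more luminous, by a factor of 1.03×10^6.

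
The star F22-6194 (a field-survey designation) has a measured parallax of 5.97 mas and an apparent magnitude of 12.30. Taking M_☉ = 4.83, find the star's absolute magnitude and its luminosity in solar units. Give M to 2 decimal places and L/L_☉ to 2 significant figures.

d = 1/p = 1000/5.97 mas = 167.5 pc
M = m − 5 log₁₀ d + 5 = 12.30 − 5·2.2240 + 5 = 6.180
M − M_☉ = 6.180 − 4.83 = 1.350
L/L_☉ = 10^(−0.4 × 1.350) = 0.2884

M ≈ 6.18; L/L_☉ ≈ 0.29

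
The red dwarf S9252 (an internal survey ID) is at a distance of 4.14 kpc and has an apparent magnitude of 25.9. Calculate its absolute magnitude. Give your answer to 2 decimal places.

d = 4.14 kpc = 4140 pc
5 log₁₀(d/10 pc) = 5 log₁₀(4140) − 5 = 13.085
M = m − 5 log₁₀(d/10) = 25.9 − 13.085 = 12.815

M ≈ 12.81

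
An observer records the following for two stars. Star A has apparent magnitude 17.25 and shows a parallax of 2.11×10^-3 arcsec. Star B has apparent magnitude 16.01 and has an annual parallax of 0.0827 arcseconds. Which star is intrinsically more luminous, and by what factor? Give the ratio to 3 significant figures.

Star A: d = 1/p = 1/2.11×10^-3″ = 473.9 pc
Star A: M = m − 5 log₁₀ d + 5 = 17.25 − 5·2.6757 + 5 = 8.871
Star B: d = 1/p = 1/0.0827″ = 12.09 pc
Star B: M = m − 5 log₁₀ d + 5 = 16.01 − 5·1.0825 + 5 = 15.598
ΔM = M_A − M_B = 8.871 − (15.598) = -6.726; smaller M is more luminous → Star A.
L ratio = 10^(0.4 |ΔM|) = 10^2.690 = 490.3

Star A is more luminous, by a factor of 490.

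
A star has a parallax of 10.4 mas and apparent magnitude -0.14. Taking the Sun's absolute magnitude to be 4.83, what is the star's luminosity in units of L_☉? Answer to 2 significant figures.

L/L_☉ ≈ 9000

d = 1/p = 1000/10.4 mas = 96.15 pc
M = m − 5 log₁₀ d + 5 = -0.14 − 5·1.9830 + 5 = -5.055
M − M_☉ = -5.055 − 4.83 = -9.885
L/L_☉ = 10^(−0.4 × -9.885) = 8994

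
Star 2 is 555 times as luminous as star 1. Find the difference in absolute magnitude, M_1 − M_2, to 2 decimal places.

M_1 − M_2 ≈ 6.86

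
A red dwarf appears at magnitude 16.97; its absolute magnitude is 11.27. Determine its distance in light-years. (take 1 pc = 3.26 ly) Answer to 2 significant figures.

d ≈ 450 ly

μ = m − M = 5.700
m − M = 5 log₁₀ d − 5
log₁₀ d = (m − M)/5 + 1 = 2.1400
d = 10^2.1400 = 138.0 pc
= 450.0 ly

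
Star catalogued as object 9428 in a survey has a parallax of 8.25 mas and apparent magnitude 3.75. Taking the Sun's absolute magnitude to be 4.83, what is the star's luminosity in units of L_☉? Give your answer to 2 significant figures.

L/L_☉ ≈ 400

d = 1/p = 1000/8.25 mas = 121.2 pc
M = m − 5 log₁₀ d + 5 = 3.75 − 5·2.0835 + 5 = -1.668
M − M_☉ = -1.668 − 4.83 = -6.498
L/L_☉ = 10^(−0.4 × -6.498) = 397.3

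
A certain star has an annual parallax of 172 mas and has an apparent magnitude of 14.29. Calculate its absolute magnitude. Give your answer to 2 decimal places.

p = 172 mas = 0.172″ → d = 1/p = 5.814 pc
5 log₁₀(d/10 pc) = 5 log₁₀(5.814) − 5 = -1.178
M = m − 5 log₁₀(d/10) = 14.29 + 1.178 = 15.468

M ≈ 15.47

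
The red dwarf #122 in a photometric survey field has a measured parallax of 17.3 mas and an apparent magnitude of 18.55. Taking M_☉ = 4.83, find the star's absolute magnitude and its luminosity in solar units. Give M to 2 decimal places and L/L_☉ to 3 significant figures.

d = 1/p = 1000/17.3 mas = 57.80 pc
M = m − 5 log₁₀ d + 5 = 18.55 − 5·1.7620 + 5 = 14.740
M − M_☉ = 14.740 − 4.83 = 9.910
L/L_☉ = 10^(−0.4 × 9.910) = 1.086×10^-4

M ≈ 14.74; L/L_☉ ≈ 1.09×10^-4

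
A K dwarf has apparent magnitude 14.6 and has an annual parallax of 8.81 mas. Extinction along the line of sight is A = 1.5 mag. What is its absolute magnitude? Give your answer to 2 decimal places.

M ≈ 7.82

p = 8.81 mas = 8.81×10^-3″ → d = 1/p = 113.5 pc
5 log₁₀(d/10 pc) = 5 log₁₀(113.5) − 5 = 5.275
M = m − 5 log₁₀(d/10) − A = 14.6 − 5.275 − 1.5 = 7.825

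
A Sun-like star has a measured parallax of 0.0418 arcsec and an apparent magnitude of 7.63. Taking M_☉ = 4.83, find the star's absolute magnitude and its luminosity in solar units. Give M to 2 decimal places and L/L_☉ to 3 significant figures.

d = 1/p = 1/0.0418″ = 23.92 pc
M = m − 5 log₁₀ d + 5 = 7.63 − 5·1.3788 + 5 = 5.736
M − M_☉ = 5.736 − 4.83 = 0.906
L/L_☉ = 10^(−0.4 × 0.906) = 0.4342

M ≈ 5.74; L/L_☉ ≈ 0.434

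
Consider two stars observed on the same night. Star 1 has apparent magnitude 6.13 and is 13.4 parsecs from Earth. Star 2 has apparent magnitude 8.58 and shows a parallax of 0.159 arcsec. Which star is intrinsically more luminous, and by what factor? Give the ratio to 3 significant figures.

Star 1: M = m − 5 log₁₀ d + 5 = 6.13 − 5·1.1271 + 5 = 5.494
Star 2: d = 1/p = 1/0.159″ = 6.289 pc
Star 2: M = m − 5 log₁₀ d + 5 = 8.58 − 5·0.7986 + 5 = 9.587
ΔM = M_1 − M_2 = 5.494 − (9.587) = -4.093; smaller M is more luminous → Star 1.
L ratio = 10^(0.4 |ΔM|) = 10^1.637 = 43.35

Star 1 is more luminous, by a factor of 43.4.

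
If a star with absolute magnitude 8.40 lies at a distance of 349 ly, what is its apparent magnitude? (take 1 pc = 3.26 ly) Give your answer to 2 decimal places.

m ≈ 13.55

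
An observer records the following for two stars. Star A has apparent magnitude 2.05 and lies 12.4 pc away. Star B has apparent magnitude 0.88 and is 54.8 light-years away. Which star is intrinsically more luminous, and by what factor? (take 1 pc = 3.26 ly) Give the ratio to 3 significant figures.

Star A: M = m − 5 log₁₀ d + 5 = 2.05 − 5·1.0934 + 5 = 1.583
Star B: d = 54.8 ly / 3.26 = 16.81 pc
Star B: M = m − 5 log₁₀ d + 5 = 0.88 − 5·1.2256 + 5 = -0.248
ΔM = M_A − M_B = 1.583 − (-0.248) = 1.831; smaller M is more luminous → Star B.
L ratio = 10^(0.4 |ΔM|) = 10^0.732 = 5.399

Star B is more luminous, by a factor of 5.40.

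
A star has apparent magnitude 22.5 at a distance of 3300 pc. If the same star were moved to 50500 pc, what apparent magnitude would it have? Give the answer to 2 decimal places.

m ≈ 28.42

Flux ∝ 1/d², so Δm = 5 log₁₀(d₂/d₁) = 5 log₁₀(50500/3300) = 5.924
m₂ = m₁ + Δm = 22.5 + (5.924) = 28.424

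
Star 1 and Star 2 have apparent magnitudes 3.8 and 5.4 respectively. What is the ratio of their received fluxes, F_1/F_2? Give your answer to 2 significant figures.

F_1/F_2 ≈ 4.4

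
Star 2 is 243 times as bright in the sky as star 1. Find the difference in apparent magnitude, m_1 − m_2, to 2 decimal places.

m_1 − m_2 ≈ 5.96

Pogson: Δm = −2.5 log₁₀(ratio) = −2.5 log₁₀(243) = −2.5 × 2.3856 = -5.964
Star 2 is brighter so has the smaller magnitude: m_1 − m_2 is positive.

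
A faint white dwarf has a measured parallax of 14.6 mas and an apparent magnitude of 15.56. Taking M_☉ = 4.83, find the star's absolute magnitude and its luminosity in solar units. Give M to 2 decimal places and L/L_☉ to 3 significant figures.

d = 1/p = 1000/14.6 mas = 68.49 pc
M = m − 5 log₁₀ d + 5 = 15.56 − 5·1.8356 + 5 = 11.382
M − M_☉ = 11.382 − 4.83 = 6.552
L/L_☉ = 10^(−0.4 × 6.552) = 2.395×10^-3

M ≈ 11.38; L/L_☉ ≈ 2.39×10^-3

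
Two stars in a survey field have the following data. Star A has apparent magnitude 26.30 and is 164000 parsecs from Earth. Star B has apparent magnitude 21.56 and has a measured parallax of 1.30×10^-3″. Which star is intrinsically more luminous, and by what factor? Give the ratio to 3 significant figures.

Star A is more luminous, by a factor of 578.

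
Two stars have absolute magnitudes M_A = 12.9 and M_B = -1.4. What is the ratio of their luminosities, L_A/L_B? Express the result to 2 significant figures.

ΔM = M_A − M_B = 14.3
L_A/L_B = 10^(−0.4 ΔM) = 10^-5.720 = 1.905×10^-6

L_A/L_B ≈ 1.9×10^-6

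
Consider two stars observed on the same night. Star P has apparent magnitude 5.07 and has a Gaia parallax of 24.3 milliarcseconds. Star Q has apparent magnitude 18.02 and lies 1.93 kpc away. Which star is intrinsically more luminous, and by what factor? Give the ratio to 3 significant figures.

Star P is more luminous, by a factor of 68.8.

Star P: p = 24.3 mas = 0.0243″ → d = 1/p = 41.15 pc
Star P: M = m − 5 log₁₀ d + 5 = 5.07 − 5·1.6144 + 5 = 1.998
Star Q: d = 1.93 kpc = 1930 pc
Star Q: M = m − 5 log₁₀ d + 5 = 18.02 − 5·3.2856 + 5 = 6.592
ΔM = M_P − M_Q = 1.998 − (6.592) = -4.594; smaller M is more luminous → Star P.
L ratio = 10^(0.4 |ΔM|) = 10^1.838 = 68.81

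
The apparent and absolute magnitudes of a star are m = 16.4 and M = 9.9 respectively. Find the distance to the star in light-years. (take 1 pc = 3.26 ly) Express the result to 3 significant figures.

d ≈ 650 ly

μ = m − M = 6.500
m − M = 5 log₁₀ d − 5
log₁₀ d = (m − M)/5 + 1 = 2.3000
d = 10^2.3000 = 199.5 pc
= 650.5 ly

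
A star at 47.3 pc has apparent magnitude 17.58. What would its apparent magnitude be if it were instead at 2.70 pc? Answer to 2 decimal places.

Flux ∝ 1/d², so Δm = 5 log₁₀(d₂/d₁) = 5 log₁₀(2.70/47.3) = -6.217
m₂ = m₁ + Δm = 17.58 + (-6.217) = 11.363

m ≈ 11.36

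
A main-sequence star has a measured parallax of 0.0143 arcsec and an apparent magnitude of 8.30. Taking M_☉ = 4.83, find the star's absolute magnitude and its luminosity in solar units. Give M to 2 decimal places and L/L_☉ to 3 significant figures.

d = 1/p = 1/0.0143″ = 69.93 pc
M = m − 5 log₁₀ d + 5 = 8.30 − 5·1.8447 + 5 = 4.077
M − M_☉ = 4.077 − 4.83 = -0.753
L/L_☉ = 10^(−0.4 × -0.753) = 2.001

M ≈ 4.08; L/L_☉ ≈ 2.00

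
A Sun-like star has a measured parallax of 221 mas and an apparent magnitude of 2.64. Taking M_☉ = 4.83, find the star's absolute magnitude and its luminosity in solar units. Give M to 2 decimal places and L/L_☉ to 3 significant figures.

d = 1/p = 1000/221 mas = 4.525 pc
M = m − 5 log₁₀ d + 5 = 2.64 − 5·0.6556 + 5 = 4.362
M − M_☉ = 4.362 − 4.83 = -0.468
L/L_☉ = 10^(−0.4 × -0.468) = 1.539

M ≈ 4.36; L/L_☉ ≈ 1.54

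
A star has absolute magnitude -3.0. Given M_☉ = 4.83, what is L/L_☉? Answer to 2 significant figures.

M − M_☉ = -3.0 − 4.83 = -7.830
L/L_☉ = 10^(−0.4 (M − M_☉)) = 10^3.132 = 1355

L/L_☉ ≈ 1400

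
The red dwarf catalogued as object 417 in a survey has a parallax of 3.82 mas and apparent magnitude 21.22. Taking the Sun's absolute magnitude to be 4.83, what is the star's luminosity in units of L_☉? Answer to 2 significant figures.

L/L_☉ ≈ 1.9×10^-4

d = 1/p = 1000/3.82 mas = 261.8 pc
M = m − 5 log₁₀ d + 5 = 21.22 − 5·2.4179 + 5 = 14.130
M − M_☉ = 14.130 − 4.83 = 9.300
L/L_☉ = 10^(−0.4 × 9.300) = 1.905×10^-4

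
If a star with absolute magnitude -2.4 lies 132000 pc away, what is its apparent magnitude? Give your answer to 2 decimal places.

m ≈ 18.20

m = M + 5 log₁₀ d − 5 = -2.4 + 5·5.1206 − 5 = 18.203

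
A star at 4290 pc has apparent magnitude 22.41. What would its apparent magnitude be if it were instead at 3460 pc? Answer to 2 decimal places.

Flux ∝ 1/d², so Δm = 5 log₁₀(d₂/d₁) = 5 log₁₀(3460/4290) = -0.467
m₂ = m₁ + Δm = 22.41 + (-0.467) = 21.943

m ≈ 21.94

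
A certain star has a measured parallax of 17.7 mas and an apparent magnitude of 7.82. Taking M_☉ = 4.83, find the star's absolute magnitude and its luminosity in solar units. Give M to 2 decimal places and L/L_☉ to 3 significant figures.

d = 1/p = 1000/17.7 mas = 56.50 pc
M = m − 5 log₁₀ d + 5 = 7.82 − 5·1.7520 + 5 = 4.060
M − M_☉ = 4.060 − 4.83 = -0.770
L/L_☉ = 10^(−0.4 × -0.770) = 2.033

M ≈ 4.06; L/L_☉ ≈ 2.03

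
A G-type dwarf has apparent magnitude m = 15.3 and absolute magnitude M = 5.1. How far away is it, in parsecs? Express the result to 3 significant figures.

μ = m − M = 10.200
m − M = 5 log₁₀ d − 5
log₁₀ d = (m − M)/5 + 1 = 3.0400
d = 10^3.0400 = 1096 pc

d ≈ 1100 pc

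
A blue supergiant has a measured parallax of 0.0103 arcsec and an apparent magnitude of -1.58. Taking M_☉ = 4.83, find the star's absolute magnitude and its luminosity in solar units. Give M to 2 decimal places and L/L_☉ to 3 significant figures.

d = 1/p = 1/0.0103″ = 97.09 pc
M = m − 5 log₁₀ d + 5 = -1.58 − 5·1.9872 + 5 = -6.516
M − M_☉ = -6.516 − 4.83 = -11.346
L/L_☉ = 10^(−0.4 × -11.346) = 34540

M ≈ -6.52; L/L_☉ ≈ 34500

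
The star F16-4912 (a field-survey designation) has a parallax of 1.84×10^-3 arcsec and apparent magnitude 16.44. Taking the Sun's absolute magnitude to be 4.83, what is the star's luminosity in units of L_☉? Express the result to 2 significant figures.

L/L_☉ ≈ 0.067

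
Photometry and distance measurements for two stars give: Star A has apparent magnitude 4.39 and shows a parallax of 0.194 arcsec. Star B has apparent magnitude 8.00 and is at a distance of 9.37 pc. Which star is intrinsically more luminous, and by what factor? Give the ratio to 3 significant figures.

Star A is more luminous, by a factor of 8.41.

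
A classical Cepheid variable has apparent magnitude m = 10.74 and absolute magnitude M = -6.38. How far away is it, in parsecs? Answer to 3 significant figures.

Distance modulus: m − M = 10.74 − (-6.38) = 17.120
m − M = 5 log₁₀ d − 5
log₁₀ d = (m − M)/5 + 1 = 4.4240
d = 10^4.4240 = 26550 pc

d ≈ 26500 pc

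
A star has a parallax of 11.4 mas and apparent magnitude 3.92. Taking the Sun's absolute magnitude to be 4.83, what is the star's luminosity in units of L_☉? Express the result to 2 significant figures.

L/L_☉ ≈ 180

d = 1/p = 1000/11.4 mas = 87.72 pc
M = m − 5 log₁₀ d + 5 = 3.92 − 5·1.9431 + 5 = -0.795
M − M_☉ = -0.795 − 4.83 = -5.625
L/L_☉ = 10^(−0.4 × -5.625) = 177.9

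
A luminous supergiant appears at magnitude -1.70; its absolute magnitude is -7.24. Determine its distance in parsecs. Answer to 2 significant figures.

μ = m − M = 5.540
m − M = 5 log₁₀ d − 5
log₁₀ d = (m − M)/5 + 1 = 2.1080
d = 10^2.1080 = 128.2 pc

d ≈ 130 pc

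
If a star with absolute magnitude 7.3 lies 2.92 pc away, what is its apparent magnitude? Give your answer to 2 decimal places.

m = M + 5 log₁₀ d − 5 = 7.3 + 5·0.4654 − 5 = 4.627

m ≈ 4.63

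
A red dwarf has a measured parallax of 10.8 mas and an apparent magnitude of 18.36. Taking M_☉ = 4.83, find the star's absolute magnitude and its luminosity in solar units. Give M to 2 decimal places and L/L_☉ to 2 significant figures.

d = 1/p = 1000/10.8 mas = 92.59 pc
M = m − 5 log₁₀ d + 5 = 18.36 − 5·1.9666 + 5 = 13.527
M − M_☉ = 13.527 − 4.83 = 8.697
L/L_☉ = 10^(−0.4 × 8.697) = 3.320×10^-4

M ≈ 13.53; L/L_☉ ≈ 3.3×10^-4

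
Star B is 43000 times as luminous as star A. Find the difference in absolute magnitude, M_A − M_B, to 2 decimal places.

M_A − M_B ≈ 11.58

Pogson: ΔM = −2.5 log₁₀(ratio) = −2.5 log₁₀(43000) = −2.5 × 4.6335 = -11.584
Star B is brighter so has the smaller magnitude: M_A − M_B is positive.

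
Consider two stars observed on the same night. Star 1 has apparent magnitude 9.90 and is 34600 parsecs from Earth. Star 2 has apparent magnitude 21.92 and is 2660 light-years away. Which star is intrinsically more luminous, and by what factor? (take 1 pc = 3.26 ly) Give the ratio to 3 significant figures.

Star 1: M = m − 5 log₁₀ d + 5 = 9.90 − 5·4.5391 + 5 = -7.795
Star 2: d = 2660 ly / 3.26 = 816.0 pc
Star 2: M = m − 5 log₁₀ d + 5 = 21.92 − 5·2.9117 + 5 = 12.362
ΔM = M_1 − M_2 = -7.795 − (12.362) = -20.157; smaller M is more luminous → Star 1.
L ratio = 10^(0.4 |ΔM|) = 10^8.063 = 1.156×10^8

Star 1 is more luminous, by a factor of 1.16×10^8.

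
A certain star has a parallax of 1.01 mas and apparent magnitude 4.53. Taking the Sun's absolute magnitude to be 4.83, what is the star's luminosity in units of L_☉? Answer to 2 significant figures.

L/L_☉ ≈ 13000

d = 1/p = 1000/1.01 mas = 990.1 pc
M = m − 5 log₁₀ d + 5 = 4.53 − 5·2.9957 + 5 = -5.448
M − M_☉ = -5.448 − 4.83 = -10.278
L/L_☉ = 10^(−0.4 × -10.278) = 12920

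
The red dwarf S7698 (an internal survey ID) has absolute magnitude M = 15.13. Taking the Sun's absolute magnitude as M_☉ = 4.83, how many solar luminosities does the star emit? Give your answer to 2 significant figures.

M − M_☉ = 15.13 − 4.83 = 10.300
L/L_☉ = 10^(−0.4 (M − M_☉)) = 10^-4.120 = 7.586×10^-5

L/L_☉ ≈ 7.6×10^-5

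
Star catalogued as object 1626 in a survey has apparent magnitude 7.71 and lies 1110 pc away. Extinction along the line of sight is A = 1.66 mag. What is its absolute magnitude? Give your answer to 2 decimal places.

5 log₁₀(d/10 pc) = 5 log₁₀(1110) − 5 = 10.227
M = m − 5 log₁₀(d/10) − A = 7.71 − 10.227 − 1.66 = -4.177

M ≈ -4.18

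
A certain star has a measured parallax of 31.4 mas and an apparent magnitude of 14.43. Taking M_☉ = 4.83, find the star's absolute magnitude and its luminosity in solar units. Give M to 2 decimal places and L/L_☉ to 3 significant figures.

d = 1/p = 1000/31.4 mas = 31.85 pc
M = m − 5 log₁₀ d + 5 = 14.43 − 5·1.5031 + 5 = 11.915
M − M_☉ = 11.915 − 4.83 = 7.085
L/L_☉ = 10^(−0.4 × 7.085) = 1.466×10^-3

M ≈ 11.91; L/L_☉ ≈ 1.47×10^-3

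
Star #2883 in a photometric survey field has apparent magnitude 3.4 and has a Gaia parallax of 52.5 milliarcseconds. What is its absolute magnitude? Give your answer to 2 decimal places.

p = 52.5 mas = 0.0525″ → d = 1/p = 19.05 pc
5 log₁₀(d/10 pc) = 5 log₁₀(19.05) − 5 = 1.399
M = m − 5 log₁₀(d/10) = 3.4 − 1.399 = 2.001

M ≈ 2.00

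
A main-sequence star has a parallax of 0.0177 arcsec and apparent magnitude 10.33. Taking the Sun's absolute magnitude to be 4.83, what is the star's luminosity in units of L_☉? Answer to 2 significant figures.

d = 1/p = 1/0.0177″ = 56.50 pc
M = m − 5 log₁₀ d + 5 = 10.33 − 5·1.7520 + 5 = 6.570
M − M_☉ = 6.570 − 4.83 = 1.740
L/L_☉ = 10^(−0.4 × 1.740) = 0.2014

L/L_☉ ≈ 0.20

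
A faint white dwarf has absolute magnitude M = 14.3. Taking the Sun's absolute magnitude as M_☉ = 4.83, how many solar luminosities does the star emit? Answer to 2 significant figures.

L/L_☉ ≈ 1.6×10^-4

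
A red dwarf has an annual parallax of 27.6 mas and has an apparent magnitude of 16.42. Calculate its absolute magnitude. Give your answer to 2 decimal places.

M ≈ 13.62

p = 27.6 mas = 0.0276″ → d = 1/p = 36.23 pc
5 log₁₀(d/10 pc) = 5 log₁₀(36.23) − 5 = 2.795
M = m − 5 log₁₀(d/10) = 16.42 − 2.795 = 13.625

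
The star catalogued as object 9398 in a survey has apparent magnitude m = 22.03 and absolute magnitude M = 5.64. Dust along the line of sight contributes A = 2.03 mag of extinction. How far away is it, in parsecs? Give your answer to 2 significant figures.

d ≈ 7400 pc

m − M = 5 log₁₀(d/10 pc) + A  ⇒  22.03 − (5.64) − 2.03 = 5 log₁₀(d/10)
14.360 = 5 log₁₀(d/10)
log₁₀ d = (m − M − A)/5 + 1 = 3.8720
d = 10^3.8720 = 7447 pc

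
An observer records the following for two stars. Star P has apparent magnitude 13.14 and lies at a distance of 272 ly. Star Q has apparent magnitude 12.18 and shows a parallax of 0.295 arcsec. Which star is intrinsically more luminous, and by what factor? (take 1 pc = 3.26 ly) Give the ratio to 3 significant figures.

Star P: d = 272 ly / 3.26 = 83.44 pc
Star P: M = m − 5 log₁₀ d + 5 = 13.14 − 5·1.9214 + 5 = 8.533
Star Q: d = 1/p = 1/0.295″ = 3.390 pc
Star Q: M = m − 5 log₁₀ d + 5 = 12.18 − 5·0.5302 + 5 = 14.529
ΔM = M_P − M_Q = 8.533 − (14.529) = -5.996; smaller M is more luminous → Star P.
L ratio = 10^(0.4 |ΔM|) = 10^2.398 = 250.2

Star P is more luminous, by a factor of 250.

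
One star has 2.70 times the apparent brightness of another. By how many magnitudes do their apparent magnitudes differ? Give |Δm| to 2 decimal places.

|Δm| ≈ 1.08

Pogson: Δm = −2.5 log₁₀(ratio) = −2.5 log₁₀(2.70) = −2.5 × 0.4314 = -1.078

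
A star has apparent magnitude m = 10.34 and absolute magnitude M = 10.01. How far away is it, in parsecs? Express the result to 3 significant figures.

Distance modulus: m − M = 10.34 − (10.01) = 0.330
m − M = 5 log₁₀ d − 5
log₁₀ d = (m − M)/5 + 1 = 1.0660
d = 10^1.0660 = 11.64 pc

d ≈ 11.6 pc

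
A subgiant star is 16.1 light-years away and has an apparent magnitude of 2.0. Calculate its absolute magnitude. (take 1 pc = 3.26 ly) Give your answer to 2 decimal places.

d = 16.1 ly / 3.26 = 4.939 pc
5 log₁₀(d/10 pc) = 5 log₁₀(4.939) − 5 = -1.532
M = m − 5 log₁₀(d/10) = 2.0 + 1.532 = 3.532

M ≈ 3.53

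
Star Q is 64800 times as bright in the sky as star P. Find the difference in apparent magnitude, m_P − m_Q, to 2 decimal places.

Pogson: Δm = −2.5 log₁₀(ratio) = −2.5 log₁₀(64800) = −2.5 × 4.8116 = -12.029
Star Q is brighter so has the smaller magnitude: m_P − m_Q is positive.

m_P − m_Q ≈ 12.03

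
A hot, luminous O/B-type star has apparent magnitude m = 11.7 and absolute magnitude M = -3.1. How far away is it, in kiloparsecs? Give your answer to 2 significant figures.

μ = m − M = 14.800
m − M = 5 log₁₀ d − 5
log₁₀ d = (m − M)/5 + 1 = 3.9600
d = 10^3.9600 = 9120 pc
= 9.120 kpc

d ≈ 9.1 kpc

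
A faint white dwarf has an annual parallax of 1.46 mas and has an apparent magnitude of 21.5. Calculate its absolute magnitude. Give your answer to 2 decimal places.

p = 1.46 mas = 1.46×10^-3″ → d = 1/p = 684.9 pc
5 log₁₀(d/10 pc) = 5 log₁₀(684.9) − 5 = 9.178
M = m − 5 log₁₀(d/10) = 21.5 − 9.178 = 12.322

M ≈ 12.32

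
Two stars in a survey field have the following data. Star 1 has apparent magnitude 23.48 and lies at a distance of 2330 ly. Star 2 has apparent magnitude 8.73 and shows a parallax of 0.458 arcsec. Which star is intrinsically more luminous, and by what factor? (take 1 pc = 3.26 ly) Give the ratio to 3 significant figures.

Star 2 is more luminous, by a factor of 7.41.

Star 1: d = 2330 ly / 3.26 = 714.7 pc
Star 1: M = m − 5 log₁₀ d + 5 = 23.48 − 5·2.8541 + 5 = 14.209
Star 2: d = 1/p = 1/0.458″ = 2.183 pc
Star 2: M = m − 5 log₁₀ d + 5 = 8.73 − 5·0.3391 + 5 = 12.034
ΔM = M_1 − M_2 = 14.209 − (12.034) = 2.175; smaller M is more luminous → Star 2.
L ratio = 10^(0.4 |ΔM|) = 10^0.870 = 7.413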